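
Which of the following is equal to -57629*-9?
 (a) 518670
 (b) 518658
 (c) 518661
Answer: c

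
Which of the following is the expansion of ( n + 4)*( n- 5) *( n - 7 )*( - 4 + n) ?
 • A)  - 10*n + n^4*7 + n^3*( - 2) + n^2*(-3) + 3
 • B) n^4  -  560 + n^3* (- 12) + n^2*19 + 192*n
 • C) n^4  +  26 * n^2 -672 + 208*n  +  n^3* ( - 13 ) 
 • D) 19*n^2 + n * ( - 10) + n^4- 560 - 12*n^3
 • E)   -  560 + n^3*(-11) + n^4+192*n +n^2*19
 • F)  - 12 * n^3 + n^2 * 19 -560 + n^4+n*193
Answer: B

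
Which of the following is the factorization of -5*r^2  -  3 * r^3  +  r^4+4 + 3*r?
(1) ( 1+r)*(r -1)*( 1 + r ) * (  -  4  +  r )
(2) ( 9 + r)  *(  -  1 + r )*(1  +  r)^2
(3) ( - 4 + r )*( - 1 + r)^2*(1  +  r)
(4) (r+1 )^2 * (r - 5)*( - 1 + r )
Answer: 1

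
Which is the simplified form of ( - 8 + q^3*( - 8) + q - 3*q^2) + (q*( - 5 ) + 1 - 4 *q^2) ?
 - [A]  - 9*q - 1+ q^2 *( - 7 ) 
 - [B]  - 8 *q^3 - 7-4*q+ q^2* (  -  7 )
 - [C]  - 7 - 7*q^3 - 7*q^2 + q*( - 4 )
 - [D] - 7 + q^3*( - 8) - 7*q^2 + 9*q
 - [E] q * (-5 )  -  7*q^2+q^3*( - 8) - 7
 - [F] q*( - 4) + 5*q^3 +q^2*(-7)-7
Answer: B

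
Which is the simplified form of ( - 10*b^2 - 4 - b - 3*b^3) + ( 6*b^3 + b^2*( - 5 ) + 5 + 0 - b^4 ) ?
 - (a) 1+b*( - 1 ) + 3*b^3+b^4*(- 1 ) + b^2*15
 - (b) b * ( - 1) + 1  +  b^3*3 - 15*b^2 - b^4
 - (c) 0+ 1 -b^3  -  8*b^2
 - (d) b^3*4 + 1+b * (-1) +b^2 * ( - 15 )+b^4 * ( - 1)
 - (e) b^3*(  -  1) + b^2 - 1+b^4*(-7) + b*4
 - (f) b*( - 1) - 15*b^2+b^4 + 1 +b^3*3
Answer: b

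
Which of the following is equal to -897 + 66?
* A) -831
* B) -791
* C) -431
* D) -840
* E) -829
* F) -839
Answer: A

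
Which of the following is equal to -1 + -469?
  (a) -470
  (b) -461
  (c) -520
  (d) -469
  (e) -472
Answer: a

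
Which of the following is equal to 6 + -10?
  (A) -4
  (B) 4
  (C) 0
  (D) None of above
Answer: A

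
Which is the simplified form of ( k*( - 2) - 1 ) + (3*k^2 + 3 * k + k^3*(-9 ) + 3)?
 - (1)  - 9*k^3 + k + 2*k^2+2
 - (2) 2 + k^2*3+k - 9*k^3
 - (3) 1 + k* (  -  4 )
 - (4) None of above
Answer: 2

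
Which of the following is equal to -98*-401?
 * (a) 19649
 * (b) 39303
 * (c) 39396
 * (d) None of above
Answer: d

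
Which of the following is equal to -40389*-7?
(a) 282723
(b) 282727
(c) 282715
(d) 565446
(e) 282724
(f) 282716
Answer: a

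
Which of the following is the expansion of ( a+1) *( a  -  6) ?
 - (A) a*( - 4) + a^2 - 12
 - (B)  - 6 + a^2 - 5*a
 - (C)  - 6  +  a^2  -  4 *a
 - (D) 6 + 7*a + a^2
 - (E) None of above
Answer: B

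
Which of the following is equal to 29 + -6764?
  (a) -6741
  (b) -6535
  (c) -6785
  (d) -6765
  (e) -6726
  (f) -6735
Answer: f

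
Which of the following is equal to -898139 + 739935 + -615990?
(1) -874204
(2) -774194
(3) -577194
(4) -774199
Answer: 2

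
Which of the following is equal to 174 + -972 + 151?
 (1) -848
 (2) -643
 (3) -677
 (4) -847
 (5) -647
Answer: 5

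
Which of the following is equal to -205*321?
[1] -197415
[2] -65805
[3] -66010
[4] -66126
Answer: 2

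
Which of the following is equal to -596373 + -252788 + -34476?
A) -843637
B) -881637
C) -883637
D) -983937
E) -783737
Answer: C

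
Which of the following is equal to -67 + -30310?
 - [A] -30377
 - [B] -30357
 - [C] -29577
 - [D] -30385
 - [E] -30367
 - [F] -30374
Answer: A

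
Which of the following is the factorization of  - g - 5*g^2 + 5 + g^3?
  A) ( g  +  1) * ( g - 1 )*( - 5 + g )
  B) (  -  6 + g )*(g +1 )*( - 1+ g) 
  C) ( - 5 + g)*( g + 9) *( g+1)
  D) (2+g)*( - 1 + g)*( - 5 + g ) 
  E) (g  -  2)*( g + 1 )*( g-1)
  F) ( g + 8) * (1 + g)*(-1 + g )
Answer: A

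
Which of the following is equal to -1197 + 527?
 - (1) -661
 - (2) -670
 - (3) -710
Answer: 2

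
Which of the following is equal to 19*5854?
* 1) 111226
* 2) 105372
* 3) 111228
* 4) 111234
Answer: 1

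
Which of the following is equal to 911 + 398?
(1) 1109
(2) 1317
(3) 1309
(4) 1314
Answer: 3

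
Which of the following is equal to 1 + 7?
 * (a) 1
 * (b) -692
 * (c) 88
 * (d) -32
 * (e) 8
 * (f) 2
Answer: e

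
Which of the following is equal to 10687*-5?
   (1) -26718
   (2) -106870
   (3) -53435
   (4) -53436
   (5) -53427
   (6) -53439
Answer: 3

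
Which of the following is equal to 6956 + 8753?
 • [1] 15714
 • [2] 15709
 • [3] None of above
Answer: 2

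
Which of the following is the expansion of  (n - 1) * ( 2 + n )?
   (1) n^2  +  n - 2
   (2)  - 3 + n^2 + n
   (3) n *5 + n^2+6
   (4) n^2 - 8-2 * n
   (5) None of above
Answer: 1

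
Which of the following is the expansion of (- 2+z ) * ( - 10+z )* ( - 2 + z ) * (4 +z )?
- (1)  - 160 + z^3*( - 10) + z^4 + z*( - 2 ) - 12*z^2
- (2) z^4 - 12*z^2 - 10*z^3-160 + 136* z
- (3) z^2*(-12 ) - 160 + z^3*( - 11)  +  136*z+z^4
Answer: 2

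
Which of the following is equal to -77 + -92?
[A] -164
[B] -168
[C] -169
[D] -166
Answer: C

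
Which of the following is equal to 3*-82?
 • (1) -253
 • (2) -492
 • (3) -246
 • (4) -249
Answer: 3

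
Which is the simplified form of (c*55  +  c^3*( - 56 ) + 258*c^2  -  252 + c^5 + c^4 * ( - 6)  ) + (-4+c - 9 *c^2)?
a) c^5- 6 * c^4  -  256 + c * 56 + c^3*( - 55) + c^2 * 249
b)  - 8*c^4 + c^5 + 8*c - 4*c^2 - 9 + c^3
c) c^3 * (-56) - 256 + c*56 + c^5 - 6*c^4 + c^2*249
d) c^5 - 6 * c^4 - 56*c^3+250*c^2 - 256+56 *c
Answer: c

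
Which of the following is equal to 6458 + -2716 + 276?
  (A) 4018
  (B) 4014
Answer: A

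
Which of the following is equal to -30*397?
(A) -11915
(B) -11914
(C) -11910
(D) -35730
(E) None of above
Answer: C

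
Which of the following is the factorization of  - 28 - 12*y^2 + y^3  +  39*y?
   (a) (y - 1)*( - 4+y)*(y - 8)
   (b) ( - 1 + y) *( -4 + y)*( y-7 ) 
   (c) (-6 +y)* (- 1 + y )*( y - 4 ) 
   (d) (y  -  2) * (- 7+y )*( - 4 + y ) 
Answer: b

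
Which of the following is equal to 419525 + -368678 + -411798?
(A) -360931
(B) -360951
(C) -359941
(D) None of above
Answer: B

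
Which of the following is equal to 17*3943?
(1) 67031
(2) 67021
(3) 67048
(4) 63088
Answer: 1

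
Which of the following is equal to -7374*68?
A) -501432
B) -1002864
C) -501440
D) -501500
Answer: A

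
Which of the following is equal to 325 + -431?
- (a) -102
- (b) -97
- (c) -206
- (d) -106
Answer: d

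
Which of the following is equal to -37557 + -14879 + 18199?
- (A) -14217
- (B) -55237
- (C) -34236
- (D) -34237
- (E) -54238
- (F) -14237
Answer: D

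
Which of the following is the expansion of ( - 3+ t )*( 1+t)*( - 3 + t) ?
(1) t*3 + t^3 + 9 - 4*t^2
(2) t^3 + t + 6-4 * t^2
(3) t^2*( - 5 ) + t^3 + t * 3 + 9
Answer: 3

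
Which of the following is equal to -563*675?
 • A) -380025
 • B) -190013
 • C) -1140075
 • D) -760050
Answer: A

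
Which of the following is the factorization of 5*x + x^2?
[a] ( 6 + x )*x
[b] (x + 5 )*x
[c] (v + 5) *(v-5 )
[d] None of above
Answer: b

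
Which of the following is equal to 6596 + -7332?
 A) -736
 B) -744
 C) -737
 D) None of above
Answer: A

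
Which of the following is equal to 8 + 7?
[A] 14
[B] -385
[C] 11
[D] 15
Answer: D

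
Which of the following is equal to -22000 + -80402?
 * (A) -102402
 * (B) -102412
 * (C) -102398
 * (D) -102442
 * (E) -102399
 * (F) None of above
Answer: A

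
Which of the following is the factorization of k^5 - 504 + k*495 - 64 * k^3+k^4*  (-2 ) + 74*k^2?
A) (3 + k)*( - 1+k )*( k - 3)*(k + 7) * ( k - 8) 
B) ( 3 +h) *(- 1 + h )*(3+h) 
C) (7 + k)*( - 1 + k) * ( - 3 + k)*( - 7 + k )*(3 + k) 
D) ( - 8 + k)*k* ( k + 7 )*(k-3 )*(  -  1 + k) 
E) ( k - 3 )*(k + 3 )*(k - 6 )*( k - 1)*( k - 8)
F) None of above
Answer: A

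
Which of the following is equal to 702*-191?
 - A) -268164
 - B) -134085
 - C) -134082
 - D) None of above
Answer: C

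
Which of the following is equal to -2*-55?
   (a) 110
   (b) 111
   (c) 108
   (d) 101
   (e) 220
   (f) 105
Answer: a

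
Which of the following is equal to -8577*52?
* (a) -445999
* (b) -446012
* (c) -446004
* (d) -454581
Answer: c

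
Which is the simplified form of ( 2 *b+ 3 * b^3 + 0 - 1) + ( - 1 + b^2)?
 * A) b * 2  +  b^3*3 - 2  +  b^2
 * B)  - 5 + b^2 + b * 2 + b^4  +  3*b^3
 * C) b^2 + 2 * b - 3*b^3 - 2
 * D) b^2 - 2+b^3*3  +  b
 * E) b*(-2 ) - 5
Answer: A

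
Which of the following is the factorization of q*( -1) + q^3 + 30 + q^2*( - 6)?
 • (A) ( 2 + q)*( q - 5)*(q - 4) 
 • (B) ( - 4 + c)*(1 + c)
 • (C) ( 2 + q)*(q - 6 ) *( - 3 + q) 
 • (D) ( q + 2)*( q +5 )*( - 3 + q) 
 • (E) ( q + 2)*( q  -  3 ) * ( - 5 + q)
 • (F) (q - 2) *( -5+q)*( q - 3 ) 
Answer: E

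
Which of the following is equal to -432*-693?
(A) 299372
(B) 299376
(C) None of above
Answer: B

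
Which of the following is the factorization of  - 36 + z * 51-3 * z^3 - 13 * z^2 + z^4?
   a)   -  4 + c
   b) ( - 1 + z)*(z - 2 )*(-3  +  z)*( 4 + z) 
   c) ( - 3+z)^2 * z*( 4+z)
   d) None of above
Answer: d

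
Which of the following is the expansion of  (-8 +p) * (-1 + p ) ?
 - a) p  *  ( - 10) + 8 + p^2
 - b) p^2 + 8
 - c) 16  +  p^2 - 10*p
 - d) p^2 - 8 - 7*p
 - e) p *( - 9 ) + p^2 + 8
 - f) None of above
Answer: e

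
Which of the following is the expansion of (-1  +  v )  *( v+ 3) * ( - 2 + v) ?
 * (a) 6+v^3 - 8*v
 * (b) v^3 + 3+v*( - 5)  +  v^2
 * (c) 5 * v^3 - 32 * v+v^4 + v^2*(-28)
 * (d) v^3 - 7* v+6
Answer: d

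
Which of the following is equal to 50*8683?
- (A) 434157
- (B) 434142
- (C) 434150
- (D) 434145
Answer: C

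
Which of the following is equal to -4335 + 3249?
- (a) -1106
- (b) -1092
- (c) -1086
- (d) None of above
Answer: c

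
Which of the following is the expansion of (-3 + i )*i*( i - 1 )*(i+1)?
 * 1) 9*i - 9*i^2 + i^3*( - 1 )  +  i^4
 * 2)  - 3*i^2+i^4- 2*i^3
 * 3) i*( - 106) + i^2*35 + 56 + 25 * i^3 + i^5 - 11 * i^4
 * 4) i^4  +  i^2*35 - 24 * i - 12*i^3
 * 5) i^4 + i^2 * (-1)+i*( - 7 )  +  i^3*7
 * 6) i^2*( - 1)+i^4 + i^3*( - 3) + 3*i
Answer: 6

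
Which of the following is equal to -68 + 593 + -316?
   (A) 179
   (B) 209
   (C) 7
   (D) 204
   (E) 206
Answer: B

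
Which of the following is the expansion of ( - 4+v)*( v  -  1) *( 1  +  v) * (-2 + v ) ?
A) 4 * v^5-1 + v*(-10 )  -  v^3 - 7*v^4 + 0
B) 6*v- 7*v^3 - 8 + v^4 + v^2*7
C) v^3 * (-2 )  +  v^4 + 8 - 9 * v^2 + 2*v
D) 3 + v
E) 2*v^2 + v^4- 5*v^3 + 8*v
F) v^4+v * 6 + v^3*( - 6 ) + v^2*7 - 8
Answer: F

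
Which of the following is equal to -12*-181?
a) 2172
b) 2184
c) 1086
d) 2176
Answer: a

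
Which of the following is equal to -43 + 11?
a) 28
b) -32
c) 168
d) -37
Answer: b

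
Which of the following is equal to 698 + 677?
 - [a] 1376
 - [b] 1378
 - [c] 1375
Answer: c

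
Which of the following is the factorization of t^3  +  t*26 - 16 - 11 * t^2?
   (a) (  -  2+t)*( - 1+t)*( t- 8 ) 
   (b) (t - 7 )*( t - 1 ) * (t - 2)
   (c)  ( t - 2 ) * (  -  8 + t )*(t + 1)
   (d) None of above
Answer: a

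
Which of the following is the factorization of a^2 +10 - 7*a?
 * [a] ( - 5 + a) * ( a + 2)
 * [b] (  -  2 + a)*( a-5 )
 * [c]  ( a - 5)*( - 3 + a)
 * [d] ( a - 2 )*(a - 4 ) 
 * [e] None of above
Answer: b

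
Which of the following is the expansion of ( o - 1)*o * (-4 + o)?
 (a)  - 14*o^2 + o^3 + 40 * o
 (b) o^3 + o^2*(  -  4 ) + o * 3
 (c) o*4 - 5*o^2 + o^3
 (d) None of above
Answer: c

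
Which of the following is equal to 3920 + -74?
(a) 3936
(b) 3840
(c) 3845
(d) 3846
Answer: d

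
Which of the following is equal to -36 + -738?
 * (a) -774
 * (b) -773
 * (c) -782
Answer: a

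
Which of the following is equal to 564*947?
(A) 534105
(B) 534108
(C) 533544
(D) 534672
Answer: B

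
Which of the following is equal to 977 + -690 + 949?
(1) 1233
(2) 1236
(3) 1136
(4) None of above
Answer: 2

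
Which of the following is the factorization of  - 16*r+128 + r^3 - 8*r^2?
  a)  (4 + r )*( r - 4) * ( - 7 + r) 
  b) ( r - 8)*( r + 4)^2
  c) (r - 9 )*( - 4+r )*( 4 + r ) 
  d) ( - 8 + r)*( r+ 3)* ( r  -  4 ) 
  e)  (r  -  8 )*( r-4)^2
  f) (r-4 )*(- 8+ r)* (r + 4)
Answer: f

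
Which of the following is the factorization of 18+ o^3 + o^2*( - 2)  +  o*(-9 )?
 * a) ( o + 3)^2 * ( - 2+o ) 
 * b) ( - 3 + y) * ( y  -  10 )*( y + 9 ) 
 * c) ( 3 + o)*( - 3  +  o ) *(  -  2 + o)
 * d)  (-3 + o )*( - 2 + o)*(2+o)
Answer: c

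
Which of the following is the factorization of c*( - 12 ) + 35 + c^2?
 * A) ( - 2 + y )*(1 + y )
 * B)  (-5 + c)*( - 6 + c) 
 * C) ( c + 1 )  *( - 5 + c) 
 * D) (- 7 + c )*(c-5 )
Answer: D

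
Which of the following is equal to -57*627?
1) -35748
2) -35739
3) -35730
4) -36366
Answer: 2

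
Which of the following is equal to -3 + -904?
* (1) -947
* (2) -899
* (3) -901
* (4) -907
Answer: 4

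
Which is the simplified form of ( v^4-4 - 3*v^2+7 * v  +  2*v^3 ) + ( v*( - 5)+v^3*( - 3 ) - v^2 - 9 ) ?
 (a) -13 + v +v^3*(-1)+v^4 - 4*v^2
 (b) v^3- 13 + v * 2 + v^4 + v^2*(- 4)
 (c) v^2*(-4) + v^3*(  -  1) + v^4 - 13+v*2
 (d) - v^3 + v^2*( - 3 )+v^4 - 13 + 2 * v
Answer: c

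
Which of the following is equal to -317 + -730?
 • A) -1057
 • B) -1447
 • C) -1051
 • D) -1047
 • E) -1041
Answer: D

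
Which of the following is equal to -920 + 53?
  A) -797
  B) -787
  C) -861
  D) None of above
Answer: D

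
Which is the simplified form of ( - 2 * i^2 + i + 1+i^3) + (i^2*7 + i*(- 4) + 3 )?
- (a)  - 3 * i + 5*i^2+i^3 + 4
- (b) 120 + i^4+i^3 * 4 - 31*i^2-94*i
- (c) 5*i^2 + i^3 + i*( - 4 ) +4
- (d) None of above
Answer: a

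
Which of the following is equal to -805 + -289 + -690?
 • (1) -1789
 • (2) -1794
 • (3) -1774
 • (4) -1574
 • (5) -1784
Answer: 5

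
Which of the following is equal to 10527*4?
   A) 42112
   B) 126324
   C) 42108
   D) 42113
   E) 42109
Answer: C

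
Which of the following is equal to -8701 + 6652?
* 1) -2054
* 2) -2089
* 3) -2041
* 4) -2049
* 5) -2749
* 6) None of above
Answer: 4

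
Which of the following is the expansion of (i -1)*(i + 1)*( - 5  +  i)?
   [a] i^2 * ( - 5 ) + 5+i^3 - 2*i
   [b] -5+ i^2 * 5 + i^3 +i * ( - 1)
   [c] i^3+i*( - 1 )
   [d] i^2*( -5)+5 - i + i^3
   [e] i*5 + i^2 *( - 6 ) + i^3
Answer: d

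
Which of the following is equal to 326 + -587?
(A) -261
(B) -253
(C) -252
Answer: A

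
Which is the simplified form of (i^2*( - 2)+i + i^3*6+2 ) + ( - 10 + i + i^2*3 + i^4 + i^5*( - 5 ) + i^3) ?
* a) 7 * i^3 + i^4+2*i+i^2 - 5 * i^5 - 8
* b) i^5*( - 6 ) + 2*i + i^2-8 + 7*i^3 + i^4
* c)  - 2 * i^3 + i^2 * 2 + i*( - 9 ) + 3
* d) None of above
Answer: a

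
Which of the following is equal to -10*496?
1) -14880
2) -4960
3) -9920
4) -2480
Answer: 2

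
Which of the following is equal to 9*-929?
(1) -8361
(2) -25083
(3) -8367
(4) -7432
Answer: 1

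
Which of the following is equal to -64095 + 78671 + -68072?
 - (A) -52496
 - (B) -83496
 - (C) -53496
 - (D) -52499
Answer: C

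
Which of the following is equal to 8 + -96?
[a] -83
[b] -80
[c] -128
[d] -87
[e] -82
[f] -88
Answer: f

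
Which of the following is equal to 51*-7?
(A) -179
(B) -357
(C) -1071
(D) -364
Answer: B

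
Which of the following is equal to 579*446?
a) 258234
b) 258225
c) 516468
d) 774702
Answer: a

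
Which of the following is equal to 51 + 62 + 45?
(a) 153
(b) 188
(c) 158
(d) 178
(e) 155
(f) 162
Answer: c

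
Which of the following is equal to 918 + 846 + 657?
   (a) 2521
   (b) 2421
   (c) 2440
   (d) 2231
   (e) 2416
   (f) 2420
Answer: b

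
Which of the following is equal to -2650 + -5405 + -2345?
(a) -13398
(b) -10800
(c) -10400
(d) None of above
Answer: c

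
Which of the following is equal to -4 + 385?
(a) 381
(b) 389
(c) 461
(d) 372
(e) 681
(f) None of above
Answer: a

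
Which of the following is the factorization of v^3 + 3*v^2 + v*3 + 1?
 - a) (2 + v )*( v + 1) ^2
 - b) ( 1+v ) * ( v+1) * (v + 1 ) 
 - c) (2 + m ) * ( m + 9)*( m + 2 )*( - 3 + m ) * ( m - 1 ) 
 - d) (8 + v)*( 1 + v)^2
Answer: b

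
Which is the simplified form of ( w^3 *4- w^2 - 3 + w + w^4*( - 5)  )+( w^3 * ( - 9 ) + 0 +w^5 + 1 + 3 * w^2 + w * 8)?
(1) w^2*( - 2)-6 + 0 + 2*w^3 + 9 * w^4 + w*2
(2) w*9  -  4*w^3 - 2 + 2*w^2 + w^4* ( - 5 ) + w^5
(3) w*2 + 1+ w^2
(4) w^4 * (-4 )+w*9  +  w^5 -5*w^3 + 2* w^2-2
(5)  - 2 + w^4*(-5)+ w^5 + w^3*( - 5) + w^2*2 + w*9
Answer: 5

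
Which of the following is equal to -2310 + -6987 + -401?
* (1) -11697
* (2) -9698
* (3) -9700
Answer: 2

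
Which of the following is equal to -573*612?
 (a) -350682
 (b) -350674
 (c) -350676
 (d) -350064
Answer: c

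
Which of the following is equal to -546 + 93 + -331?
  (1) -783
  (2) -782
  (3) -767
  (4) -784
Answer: 4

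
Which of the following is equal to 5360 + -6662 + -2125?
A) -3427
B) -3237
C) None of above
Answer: A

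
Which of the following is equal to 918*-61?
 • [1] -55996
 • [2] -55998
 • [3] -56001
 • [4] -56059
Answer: 2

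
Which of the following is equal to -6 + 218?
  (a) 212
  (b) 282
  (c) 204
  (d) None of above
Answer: a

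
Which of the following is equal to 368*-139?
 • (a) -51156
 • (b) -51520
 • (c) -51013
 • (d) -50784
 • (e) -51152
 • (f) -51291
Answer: e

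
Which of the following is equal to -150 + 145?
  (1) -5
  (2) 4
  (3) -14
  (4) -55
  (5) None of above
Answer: 1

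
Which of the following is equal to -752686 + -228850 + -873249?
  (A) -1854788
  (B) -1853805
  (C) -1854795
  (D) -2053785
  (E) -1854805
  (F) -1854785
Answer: F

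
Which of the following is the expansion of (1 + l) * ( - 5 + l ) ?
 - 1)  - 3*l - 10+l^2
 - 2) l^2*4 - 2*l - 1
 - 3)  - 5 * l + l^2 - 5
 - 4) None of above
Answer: 4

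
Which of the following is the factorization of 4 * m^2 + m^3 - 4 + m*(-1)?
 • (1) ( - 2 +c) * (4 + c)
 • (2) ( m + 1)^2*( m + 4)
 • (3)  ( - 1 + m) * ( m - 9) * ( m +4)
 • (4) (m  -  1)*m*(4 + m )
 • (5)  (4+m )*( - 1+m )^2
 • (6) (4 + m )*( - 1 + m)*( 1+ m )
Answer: 6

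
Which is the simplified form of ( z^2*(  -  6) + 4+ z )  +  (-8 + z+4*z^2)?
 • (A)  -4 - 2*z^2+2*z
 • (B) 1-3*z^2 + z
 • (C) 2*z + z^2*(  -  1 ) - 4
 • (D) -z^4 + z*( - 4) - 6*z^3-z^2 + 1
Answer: A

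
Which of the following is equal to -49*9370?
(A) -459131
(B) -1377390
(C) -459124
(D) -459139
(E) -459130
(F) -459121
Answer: E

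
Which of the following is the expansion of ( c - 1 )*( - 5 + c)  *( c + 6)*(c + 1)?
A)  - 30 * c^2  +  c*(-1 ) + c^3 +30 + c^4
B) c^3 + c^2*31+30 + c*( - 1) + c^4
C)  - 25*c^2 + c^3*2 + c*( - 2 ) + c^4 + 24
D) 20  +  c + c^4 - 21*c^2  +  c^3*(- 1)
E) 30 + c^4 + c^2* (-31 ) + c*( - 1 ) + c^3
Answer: E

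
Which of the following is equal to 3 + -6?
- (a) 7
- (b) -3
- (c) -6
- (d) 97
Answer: b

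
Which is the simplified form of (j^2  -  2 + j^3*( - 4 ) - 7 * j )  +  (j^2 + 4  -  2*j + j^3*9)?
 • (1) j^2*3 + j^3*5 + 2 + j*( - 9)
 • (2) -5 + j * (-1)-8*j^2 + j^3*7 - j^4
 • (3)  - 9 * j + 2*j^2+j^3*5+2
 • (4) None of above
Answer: 3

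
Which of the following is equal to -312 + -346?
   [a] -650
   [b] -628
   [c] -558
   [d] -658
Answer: d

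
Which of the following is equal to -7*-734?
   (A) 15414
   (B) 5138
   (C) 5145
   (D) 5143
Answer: B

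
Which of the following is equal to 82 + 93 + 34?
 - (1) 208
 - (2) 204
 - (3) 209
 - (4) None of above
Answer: 3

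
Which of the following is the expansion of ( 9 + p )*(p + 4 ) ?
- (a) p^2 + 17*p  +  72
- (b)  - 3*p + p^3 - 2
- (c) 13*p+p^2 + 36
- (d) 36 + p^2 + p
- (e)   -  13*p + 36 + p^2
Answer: c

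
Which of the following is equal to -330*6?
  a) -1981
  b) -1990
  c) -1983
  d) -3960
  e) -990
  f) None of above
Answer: f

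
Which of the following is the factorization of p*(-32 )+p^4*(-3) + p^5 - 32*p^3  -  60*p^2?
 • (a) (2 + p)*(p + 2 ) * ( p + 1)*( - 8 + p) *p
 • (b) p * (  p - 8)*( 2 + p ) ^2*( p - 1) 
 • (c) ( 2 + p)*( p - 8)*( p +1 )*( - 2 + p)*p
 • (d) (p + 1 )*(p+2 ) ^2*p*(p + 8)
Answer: a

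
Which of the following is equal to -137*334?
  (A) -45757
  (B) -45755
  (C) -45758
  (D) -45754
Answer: C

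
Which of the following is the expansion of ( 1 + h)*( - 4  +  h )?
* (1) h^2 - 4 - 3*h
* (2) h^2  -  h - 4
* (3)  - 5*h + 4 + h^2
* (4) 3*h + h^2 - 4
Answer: 1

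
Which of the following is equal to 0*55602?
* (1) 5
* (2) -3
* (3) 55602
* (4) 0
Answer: 4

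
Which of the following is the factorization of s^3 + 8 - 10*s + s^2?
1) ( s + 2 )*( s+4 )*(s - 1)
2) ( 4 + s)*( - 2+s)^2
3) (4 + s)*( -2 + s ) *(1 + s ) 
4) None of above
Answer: 4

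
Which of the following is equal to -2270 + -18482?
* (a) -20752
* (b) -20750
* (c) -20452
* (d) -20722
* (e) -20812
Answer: a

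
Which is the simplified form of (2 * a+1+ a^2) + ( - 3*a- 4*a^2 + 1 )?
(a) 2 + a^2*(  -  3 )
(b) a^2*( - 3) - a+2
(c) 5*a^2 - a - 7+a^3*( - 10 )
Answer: b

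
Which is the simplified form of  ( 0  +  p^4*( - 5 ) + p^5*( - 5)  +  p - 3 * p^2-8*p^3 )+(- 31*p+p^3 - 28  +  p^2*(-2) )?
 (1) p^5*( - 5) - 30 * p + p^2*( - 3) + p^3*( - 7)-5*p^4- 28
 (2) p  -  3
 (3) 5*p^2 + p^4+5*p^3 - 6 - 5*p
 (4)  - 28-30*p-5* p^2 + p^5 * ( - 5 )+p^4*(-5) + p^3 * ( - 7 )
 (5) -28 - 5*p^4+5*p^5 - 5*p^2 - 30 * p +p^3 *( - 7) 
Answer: 4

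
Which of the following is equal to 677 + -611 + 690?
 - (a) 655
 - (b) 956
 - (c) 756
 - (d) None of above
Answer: c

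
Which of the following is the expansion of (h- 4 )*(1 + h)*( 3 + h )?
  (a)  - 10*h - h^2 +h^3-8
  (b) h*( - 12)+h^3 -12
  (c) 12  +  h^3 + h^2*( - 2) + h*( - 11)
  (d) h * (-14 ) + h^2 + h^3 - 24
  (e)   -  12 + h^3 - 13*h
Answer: e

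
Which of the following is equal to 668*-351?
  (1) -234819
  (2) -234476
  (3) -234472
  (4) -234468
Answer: 4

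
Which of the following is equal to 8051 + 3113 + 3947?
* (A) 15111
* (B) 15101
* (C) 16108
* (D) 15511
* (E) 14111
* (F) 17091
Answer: A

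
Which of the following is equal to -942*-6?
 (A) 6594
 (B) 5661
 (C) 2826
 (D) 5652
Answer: D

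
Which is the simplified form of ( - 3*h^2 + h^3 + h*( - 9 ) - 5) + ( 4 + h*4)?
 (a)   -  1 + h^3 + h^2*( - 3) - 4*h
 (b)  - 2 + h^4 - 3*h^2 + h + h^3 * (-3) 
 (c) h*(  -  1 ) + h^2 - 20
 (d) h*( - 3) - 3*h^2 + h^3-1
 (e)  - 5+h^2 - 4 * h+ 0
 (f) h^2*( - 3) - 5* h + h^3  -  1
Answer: f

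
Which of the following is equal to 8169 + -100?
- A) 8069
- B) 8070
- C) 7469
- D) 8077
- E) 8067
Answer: A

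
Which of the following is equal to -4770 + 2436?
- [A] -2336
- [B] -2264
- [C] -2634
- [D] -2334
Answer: D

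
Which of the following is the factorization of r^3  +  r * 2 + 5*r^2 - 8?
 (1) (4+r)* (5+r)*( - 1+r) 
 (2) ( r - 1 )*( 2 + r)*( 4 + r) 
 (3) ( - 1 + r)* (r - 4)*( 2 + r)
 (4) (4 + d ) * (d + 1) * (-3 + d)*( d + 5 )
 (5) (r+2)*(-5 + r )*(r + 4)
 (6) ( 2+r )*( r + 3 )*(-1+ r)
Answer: 2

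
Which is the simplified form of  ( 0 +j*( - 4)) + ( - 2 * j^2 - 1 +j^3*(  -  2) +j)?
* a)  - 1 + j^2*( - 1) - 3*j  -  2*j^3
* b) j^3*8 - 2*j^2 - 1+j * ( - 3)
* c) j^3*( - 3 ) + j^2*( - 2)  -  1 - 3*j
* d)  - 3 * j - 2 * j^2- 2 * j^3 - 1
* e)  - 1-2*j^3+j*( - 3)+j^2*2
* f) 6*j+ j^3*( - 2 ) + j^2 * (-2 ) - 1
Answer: d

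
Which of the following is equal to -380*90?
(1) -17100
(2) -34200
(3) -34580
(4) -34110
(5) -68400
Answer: 2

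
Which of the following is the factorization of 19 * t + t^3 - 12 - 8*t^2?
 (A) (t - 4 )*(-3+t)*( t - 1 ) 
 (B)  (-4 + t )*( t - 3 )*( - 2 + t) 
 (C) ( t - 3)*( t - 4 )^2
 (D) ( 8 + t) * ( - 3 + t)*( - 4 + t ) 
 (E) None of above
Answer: A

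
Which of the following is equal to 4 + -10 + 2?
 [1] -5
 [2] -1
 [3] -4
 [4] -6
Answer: 3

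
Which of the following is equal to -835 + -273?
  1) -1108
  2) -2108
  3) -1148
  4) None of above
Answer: 1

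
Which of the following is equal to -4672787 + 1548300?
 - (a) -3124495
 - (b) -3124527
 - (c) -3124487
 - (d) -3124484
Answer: c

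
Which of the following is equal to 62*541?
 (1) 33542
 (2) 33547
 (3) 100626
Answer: 1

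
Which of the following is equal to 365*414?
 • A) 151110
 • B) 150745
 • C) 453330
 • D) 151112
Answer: A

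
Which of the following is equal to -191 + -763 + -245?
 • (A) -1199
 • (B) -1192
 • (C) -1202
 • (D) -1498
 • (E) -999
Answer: A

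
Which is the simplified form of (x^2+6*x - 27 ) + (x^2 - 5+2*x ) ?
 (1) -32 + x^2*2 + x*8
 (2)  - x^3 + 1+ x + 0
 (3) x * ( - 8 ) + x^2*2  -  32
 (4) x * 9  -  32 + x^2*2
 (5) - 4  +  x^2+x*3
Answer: 1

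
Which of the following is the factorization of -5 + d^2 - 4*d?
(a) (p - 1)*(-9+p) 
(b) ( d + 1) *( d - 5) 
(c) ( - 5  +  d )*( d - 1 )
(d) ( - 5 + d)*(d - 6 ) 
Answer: b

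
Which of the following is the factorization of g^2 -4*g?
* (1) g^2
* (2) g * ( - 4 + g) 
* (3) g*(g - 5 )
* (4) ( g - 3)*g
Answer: 2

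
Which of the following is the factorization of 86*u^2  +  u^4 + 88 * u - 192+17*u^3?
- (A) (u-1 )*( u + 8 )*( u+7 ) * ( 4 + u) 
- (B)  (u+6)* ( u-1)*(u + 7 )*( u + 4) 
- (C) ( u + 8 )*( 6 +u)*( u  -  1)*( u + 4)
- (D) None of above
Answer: C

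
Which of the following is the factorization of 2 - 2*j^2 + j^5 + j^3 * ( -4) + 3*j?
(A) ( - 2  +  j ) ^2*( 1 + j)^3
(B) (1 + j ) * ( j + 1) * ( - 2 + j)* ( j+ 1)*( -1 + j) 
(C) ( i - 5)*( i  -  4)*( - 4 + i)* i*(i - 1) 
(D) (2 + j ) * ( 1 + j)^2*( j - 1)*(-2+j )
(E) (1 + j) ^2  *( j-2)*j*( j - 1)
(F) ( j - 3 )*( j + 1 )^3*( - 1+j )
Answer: B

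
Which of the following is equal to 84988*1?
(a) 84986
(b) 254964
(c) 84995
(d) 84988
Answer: d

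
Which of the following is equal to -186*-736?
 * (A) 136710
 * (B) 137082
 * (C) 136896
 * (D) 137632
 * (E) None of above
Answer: C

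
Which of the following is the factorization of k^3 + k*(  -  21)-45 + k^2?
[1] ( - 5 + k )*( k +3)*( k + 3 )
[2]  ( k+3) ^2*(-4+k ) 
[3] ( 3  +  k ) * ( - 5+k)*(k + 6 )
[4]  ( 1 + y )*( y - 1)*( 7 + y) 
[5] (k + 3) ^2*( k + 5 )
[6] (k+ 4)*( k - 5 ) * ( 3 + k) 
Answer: 1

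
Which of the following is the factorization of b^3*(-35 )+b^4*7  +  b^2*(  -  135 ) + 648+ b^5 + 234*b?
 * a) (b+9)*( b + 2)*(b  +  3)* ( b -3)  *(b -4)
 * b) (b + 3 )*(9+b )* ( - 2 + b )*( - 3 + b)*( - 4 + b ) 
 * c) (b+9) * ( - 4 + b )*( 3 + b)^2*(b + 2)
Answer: a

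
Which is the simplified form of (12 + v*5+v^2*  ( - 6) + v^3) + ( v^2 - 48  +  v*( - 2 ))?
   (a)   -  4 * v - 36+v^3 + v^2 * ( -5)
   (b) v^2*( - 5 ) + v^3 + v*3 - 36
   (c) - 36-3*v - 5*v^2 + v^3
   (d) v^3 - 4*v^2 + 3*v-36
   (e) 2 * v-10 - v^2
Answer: b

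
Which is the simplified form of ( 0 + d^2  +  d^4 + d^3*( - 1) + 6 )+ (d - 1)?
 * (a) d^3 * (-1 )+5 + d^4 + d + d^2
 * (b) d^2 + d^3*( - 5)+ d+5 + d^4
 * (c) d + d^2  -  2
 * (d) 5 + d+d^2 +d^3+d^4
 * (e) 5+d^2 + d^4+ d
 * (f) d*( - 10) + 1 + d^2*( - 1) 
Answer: a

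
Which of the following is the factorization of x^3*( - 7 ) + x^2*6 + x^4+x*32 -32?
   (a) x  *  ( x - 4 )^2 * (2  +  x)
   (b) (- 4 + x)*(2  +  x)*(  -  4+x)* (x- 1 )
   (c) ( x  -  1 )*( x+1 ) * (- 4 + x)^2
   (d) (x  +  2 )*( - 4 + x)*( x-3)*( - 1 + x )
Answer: b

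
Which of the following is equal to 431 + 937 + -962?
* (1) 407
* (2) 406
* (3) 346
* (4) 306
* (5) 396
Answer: 2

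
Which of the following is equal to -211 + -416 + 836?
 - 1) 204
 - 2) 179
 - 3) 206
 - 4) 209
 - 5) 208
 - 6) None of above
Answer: 4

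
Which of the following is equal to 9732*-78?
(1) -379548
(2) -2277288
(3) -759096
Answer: 3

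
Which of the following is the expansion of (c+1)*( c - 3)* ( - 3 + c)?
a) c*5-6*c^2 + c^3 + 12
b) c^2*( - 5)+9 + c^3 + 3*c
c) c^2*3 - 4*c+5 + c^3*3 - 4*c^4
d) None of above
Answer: b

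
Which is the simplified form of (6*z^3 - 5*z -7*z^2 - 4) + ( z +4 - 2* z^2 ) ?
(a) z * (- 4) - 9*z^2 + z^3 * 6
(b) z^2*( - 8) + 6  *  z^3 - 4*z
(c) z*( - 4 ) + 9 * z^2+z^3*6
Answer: a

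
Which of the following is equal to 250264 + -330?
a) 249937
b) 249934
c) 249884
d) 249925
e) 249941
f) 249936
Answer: b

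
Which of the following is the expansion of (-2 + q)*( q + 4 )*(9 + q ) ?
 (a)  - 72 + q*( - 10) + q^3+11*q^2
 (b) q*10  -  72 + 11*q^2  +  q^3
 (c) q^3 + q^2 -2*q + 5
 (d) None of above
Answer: b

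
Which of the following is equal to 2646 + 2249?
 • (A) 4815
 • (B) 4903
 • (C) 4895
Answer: C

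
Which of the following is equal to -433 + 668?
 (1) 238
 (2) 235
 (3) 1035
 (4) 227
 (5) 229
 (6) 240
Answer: 2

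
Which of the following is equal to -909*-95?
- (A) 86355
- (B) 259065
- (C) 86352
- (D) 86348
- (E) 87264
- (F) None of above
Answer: A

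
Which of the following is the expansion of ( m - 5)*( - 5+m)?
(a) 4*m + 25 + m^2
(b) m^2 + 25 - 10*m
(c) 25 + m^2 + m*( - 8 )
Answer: b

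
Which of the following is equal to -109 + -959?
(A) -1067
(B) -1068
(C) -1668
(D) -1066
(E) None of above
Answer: B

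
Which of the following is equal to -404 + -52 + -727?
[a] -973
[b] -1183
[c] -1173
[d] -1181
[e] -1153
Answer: b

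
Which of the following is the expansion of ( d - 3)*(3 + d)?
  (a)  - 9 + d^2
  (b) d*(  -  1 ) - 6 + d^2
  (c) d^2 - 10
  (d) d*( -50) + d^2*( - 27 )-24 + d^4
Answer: a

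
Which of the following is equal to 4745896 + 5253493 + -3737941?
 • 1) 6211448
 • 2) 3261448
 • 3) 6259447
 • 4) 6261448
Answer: 4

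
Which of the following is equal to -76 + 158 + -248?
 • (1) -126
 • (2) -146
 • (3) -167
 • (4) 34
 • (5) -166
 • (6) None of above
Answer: 5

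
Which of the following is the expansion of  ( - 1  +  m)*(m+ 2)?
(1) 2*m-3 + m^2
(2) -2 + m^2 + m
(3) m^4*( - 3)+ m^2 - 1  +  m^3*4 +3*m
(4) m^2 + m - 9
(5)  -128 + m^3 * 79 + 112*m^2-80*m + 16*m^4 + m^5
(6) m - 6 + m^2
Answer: 2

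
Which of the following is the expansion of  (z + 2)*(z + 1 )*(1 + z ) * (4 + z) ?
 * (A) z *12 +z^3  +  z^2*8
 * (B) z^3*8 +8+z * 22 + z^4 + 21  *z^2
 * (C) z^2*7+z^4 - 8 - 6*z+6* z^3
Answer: B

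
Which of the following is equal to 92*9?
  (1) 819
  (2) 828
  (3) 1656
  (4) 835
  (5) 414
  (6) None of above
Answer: 2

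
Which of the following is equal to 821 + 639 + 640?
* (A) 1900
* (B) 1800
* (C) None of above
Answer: C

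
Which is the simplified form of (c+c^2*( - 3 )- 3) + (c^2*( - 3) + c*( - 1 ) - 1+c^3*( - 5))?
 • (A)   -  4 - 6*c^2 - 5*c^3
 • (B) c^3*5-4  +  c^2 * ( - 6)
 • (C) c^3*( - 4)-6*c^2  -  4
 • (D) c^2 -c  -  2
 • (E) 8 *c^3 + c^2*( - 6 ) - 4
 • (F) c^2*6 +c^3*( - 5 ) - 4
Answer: A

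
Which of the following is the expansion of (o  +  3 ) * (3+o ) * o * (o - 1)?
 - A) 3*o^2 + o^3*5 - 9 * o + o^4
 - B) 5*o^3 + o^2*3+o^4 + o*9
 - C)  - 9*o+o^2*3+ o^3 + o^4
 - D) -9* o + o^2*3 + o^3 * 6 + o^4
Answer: A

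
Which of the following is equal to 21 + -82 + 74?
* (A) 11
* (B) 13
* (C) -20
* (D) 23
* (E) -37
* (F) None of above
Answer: B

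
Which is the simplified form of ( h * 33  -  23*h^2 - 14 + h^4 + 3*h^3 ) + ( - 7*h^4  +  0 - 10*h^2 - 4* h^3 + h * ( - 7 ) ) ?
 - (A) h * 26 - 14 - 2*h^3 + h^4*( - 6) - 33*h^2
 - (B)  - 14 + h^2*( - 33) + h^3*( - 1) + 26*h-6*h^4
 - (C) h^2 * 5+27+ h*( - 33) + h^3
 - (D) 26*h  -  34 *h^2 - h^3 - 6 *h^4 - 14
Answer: B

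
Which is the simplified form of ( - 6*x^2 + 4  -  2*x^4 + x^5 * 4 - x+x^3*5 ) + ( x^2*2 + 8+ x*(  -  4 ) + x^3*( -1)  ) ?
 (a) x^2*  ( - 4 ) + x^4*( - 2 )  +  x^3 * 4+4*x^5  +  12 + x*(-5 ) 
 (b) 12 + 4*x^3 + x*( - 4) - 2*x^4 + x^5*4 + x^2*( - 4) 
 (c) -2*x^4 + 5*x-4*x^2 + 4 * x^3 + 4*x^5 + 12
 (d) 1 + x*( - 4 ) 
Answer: a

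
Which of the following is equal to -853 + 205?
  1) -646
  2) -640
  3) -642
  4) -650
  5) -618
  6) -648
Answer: 6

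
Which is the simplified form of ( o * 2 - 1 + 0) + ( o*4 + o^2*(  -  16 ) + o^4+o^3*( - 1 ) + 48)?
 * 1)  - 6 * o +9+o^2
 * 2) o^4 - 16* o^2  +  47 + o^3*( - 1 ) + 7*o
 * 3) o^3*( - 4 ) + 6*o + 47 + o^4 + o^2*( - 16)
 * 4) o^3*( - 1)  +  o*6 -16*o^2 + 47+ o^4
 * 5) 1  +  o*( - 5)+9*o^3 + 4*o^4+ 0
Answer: 4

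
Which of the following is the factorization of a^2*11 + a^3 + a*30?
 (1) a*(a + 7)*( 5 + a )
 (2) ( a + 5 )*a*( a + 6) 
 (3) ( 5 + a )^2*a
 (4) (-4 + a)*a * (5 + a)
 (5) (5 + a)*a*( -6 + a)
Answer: 2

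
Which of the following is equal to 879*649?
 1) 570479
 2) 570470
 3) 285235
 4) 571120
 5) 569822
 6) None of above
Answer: 6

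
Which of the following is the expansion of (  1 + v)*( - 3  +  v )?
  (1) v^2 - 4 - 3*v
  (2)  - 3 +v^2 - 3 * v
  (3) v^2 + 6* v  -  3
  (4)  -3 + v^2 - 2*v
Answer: 4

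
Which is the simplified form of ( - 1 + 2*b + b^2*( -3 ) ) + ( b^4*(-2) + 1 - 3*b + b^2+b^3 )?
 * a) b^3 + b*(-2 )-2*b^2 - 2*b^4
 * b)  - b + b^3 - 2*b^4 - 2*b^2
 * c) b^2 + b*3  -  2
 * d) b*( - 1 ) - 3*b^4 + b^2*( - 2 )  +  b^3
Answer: b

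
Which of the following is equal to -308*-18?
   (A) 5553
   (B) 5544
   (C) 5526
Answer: B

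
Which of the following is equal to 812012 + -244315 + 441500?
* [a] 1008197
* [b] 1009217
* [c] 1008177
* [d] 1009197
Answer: d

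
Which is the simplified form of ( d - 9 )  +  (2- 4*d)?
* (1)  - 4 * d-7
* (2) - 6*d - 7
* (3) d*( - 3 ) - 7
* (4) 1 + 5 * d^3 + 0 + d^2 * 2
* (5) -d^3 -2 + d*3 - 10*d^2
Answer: 3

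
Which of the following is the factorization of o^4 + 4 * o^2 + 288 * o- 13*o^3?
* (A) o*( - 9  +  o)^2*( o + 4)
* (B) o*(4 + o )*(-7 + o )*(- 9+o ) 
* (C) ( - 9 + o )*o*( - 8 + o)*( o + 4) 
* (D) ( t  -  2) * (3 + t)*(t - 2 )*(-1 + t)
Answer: C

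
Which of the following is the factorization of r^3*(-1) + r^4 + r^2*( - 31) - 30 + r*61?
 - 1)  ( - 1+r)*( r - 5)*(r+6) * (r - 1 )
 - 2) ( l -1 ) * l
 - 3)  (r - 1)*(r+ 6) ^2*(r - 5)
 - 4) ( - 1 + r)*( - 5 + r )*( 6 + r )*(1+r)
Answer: 1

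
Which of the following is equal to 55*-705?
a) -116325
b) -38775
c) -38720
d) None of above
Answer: b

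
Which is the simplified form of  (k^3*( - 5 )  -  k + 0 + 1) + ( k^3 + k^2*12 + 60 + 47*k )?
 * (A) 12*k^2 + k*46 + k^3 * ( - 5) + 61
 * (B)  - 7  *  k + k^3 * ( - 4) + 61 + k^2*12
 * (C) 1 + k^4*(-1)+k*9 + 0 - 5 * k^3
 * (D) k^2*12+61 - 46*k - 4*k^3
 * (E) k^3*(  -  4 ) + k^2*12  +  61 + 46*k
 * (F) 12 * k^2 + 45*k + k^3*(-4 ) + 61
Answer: E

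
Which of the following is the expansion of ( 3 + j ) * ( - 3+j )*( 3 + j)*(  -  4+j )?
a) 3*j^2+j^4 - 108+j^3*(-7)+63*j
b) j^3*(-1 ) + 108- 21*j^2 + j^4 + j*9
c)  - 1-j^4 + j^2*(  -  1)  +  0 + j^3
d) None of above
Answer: b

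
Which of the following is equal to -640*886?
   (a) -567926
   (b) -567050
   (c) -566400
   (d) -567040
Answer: d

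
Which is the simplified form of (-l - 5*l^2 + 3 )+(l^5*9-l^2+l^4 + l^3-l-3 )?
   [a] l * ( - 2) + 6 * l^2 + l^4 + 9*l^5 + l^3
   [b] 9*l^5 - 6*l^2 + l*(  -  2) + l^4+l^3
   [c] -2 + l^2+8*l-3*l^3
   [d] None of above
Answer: b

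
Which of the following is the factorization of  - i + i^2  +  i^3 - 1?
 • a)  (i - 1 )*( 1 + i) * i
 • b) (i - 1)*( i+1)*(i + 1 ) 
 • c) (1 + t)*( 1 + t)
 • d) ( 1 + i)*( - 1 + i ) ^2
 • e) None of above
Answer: b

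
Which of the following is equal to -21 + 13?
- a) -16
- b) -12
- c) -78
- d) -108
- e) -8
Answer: e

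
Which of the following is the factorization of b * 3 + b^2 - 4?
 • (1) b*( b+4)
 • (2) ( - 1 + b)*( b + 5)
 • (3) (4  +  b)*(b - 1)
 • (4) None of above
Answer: 3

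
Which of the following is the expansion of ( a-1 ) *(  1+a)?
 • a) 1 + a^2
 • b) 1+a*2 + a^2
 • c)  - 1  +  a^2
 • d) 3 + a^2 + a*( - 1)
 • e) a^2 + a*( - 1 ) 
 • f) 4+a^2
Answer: c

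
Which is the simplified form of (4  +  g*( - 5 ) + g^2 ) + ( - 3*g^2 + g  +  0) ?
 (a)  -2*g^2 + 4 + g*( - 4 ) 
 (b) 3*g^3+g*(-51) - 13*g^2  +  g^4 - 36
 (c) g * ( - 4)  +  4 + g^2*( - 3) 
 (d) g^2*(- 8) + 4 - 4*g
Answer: a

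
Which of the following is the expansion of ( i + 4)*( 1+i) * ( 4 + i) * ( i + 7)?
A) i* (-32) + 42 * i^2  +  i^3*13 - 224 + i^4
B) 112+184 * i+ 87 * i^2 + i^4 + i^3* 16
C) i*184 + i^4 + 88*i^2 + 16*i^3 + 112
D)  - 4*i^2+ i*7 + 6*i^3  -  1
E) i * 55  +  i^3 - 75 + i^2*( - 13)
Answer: B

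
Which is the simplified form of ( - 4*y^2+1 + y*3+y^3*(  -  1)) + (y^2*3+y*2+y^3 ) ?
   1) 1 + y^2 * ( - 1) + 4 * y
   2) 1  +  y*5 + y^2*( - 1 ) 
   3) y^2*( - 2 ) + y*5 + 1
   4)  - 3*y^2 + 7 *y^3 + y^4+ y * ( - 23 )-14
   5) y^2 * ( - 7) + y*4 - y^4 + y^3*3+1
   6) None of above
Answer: 2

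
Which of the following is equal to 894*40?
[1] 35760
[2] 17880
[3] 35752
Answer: 1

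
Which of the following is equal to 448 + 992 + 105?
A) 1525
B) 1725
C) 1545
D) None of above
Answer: C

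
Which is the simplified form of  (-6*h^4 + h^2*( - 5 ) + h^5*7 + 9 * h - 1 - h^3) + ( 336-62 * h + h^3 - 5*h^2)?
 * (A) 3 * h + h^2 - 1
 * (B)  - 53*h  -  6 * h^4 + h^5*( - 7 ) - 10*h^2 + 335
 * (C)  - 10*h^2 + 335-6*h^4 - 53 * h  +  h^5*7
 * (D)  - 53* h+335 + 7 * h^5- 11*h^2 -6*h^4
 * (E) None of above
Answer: C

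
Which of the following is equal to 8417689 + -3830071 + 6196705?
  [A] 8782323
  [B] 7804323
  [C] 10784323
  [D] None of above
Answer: C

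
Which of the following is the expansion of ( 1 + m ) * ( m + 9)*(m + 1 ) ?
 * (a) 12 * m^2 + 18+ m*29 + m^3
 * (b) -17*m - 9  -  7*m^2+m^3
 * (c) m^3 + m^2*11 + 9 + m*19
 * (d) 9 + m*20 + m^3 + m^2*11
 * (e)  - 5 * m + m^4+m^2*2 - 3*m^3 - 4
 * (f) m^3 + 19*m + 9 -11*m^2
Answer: c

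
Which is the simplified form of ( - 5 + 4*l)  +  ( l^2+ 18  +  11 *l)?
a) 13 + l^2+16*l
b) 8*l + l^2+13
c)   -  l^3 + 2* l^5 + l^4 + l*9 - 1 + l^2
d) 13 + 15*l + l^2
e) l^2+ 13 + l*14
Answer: d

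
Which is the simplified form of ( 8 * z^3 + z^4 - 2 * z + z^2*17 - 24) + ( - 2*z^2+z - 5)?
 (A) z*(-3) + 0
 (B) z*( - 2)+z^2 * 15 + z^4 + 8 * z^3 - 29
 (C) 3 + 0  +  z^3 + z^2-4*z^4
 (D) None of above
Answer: D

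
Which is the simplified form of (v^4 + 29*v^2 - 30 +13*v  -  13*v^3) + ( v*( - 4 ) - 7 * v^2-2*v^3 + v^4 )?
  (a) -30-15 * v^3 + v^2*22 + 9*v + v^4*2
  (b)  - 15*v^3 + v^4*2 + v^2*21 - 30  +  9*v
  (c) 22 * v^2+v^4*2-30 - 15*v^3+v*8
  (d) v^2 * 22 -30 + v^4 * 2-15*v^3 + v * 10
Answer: a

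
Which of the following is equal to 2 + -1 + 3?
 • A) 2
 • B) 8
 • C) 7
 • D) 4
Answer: D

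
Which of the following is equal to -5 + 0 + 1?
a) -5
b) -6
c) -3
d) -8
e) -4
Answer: e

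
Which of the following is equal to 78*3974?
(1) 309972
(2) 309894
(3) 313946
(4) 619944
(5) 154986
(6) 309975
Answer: 1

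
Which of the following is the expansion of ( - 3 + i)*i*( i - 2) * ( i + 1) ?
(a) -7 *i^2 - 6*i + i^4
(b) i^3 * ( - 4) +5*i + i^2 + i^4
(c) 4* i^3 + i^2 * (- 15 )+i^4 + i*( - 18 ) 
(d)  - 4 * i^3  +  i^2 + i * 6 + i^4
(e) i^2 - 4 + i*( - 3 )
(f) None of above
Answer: d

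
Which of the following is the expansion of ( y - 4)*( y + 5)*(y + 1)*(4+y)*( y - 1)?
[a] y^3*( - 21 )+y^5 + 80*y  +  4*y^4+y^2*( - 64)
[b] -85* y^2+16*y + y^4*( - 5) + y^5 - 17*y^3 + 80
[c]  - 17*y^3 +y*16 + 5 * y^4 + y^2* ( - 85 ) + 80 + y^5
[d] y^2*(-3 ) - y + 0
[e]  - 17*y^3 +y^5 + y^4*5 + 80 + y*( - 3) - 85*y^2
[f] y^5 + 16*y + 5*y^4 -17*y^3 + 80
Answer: c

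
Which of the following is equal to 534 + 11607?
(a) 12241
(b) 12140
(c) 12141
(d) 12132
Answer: c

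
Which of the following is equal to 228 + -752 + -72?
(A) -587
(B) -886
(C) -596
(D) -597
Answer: C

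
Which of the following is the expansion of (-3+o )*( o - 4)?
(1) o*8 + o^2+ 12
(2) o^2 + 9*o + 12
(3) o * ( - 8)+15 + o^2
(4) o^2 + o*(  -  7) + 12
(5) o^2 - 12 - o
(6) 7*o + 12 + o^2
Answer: 4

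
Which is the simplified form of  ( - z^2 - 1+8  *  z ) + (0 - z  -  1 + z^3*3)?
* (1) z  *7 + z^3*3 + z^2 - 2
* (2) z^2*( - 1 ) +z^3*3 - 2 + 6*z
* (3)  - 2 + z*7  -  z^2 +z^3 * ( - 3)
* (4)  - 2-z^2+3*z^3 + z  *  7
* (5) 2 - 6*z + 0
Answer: 4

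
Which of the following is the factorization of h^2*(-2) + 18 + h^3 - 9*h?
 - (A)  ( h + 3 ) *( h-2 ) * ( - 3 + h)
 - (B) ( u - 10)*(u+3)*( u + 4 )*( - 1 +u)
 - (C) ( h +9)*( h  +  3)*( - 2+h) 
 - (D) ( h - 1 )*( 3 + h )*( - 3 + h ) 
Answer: A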